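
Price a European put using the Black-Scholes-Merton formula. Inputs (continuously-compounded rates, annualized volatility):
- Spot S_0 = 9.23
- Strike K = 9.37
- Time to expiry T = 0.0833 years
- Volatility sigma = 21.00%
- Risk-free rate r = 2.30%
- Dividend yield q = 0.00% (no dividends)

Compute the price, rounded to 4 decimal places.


d1 = (ln(S/K) + (r - q + 0.5*sigma^2) * T) / (sigma * sqrt(T)) = -0.18646176
d2 = d1 - sigma * sqrt(T) = -0.24707142
exp(-rT) = 0.99808593; exp(-qT) = 1.00000000
P = K * exp(-rT) * N(-d2) - S_0 * exp(-qT) * N(-d1)
N(-d1) = 0.57395867; N(-d2) = 0.59757352
P = 9.3700 * 0.99808593 * 0.59757352 - 9.2300 * 1.00000000 * 0.57395867 = 0.2909

Answer: Price = 0.2909


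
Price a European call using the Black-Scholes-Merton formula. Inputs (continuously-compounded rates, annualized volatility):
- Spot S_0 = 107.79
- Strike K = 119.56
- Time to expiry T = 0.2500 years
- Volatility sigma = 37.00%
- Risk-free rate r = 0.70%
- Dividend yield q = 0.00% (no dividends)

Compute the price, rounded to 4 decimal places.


d1 = (ln(S/K) + (r - q + 0.5*sigma^2) * T) / (sigma * sqrt(T)) = -0.45822134
d2 = d1 - sigma * sqrt(T) = -0.64322134
exp(-rT) = 0.99825153; exp(-qT) = 1.00000000
C = S_0 * exp(-qT) * N(d1) - K * exp(-rT) * N(d2)
N(d1) = 0.32339672; N(d2) = 0.26004024
C = 107.7900 * 1.00000000 * 0.32339672 - 119.5600 * 0.99825153 * 0.26004024 = 3.8229

Answer: Price = 3.8229


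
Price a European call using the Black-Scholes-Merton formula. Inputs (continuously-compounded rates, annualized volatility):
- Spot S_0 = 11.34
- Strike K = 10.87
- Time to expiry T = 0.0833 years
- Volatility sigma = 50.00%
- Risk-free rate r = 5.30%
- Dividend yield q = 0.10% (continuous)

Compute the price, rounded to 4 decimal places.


d1 = (ln(S/K) + (r - q + 0.5*sigma^2) * T) / (sigma * sqrt(T)) = 0.39549728
d2 = d1 - sigma * sqrt(T) = 0.25118858
exp(-rT) = 0.99559483; exp(-qT) = 0.99991670
C = S_0 * exp(-qT) * N(d1) - K * exp(-rT) * N(d2)
N(d1) = 0.65376204; N(d2) = 0.59916584
C = 11.3400 * 0.99991670 * 0.65376204 - 10.8700 * 0.99559483 * 0.59916584 = 0.9288

Answer: Price = 0.9288


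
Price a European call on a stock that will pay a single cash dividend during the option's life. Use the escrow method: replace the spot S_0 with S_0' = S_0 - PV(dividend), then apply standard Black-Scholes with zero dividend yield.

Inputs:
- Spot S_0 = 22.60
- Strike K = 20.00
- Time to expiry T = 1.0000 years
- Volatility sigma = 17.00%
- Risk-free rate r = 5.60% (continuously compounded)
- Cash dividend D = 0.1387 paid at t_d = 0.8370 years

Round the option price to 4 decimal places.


PV(D) = D * exp(-r * t_d) = 0.1387 * 0.95420953 = 0.13234886
S_0' = S_0 - PV(D) = 22.6000 - 0.13234886 = 22.46765114
d1 = (ln(S_0'/K) + (r + sigma^2/2)*T) / (sigma*sqrt(T)) = 1.09878985
d2 = d1 - sigma*sqrt(T) = 0.92878985
exp(-rT) = 0.94553914
N(d1) = 0.86407013; N(d2) = 0.82350100
C = S_0' * N(d1) - K * exp(-rT) * N(d2) = 22.46765114 * 0.86407013 - 20.0000 * 0.94553914 * 0.82350100 = 3.8406

Answer: Price = 3.8406


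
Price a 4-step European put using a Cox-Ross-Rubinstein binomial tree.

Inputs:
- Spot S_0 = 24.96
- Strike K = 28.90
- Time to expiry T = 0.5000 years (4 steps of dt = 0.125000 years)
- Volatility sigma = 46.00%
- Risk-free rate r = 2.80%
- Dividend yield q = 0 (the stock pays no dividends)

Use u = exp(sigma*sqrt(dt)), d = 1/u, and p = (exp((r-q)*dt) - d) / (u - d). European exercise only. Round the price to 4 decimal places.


dt = T/N = 0.125000
u = exp(sigma*sqrt(dt)) = 1.176607; d = 1/u = 0.849902
p = (exp((r-q)*dt) - d) / (u - d) = 0.470163
Discount per step: exp(-r*dt) = 0.996506
Stock lattice S(k, i) with i counting down-moves:
  k=0: S(0,0) = 24.9600
  k=1: S(1,0) = 29.3681; S(1,1) = 21.2135
  k=2: S(2,0) = 34.5547; S(2,1) = 24.9600; S(2,2) = 18.0294
  k=3: S(3,0) = 40.6573; S(3,1) = 29.3681; S(3,2) = 21.2135; S(3,3) = 15.3232
  k=4: S(4,0) = 47.8376; S(4,1) = 34.5547; S(4,2) = 24.9600; S(4,3) = 18.0294; S(4,4) = 13.0233
Terminal payoffs V(N, i) = max(K - S_T, 0):
  V(4,0) = 0.000000; V(4,1) = 0.000000; V(4,2) = 3.940000; V(4,3) = 10.870570; V(4,4) = 15.876749
Backward induction: V(k, i) = exp(-r*dt) * [p * V(k+1, i) + (1-p) * V(k+1, i+1)].
  V(3,0) = exp(-r*dt) * [p*0.000000 + (1-p)*0.000000] = 0.000000
  V(3,1) = exp(-r*dt) * [p*0.000000 + (1-p)*3.940000] = 2.080266
  V(3,2) = exp(-r*dt) * [p*3.940000 + (1-p)*10.870570] = 7.585480
  V(3,3) = exp(-r*dt) * [p*10.870570 + (1-p)*15.876749] = 13.475783
  V(2,0) = exp(-r*dt) * [p*0.000000 + (1-p)*2.080266] = 1.098352
  V(2,1) = exp(-r*dt) * [p*2.080266 + (1-p)*7.585480] = 4.979675
  V(2,2) = exp(-r*dt) * [p*7.585480 + (1-p)*13.475783] = 10.668976
  V(1,0) = exp(-r*dt) * [p*1.098352 + (1-p)*4.979675] = 3.143800
  V(1,1) = exp(-r*dt) * [p*4.979675 + (1-p)*10.668976] = 7.966150
  V(0,0) = exp(-r*dt) * [p*3.143800 + (1-p)*7.966150] = 5.678950

Answer: Price = V(0,0) = 5.6790


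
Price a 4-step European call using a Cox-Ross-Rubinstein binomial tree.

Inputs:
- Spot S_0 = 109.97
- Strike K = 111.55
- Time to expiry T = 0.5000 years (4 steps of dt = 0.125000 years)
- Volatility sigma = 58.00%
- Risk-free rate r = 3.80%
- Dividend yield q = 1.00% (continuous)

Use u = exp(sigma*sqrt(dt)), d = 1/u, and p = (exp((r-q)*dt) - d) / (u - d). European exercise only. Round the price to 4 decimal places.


dt = T/N = 0.125000
u = exp(sigma*sqrt(dt)) = 1.227600; d = 1/u = 0.814598
p = (exp((r-q)*dt) - d) / (u - d) = 0.457403
Discount per step: exp(-r*dt) = 0.995261
Stock lattice S(k, i) with i counting down-moves:
  k=0: S(0,0) = 109.9700
  k=1: S(1,0) = 134.9992; S(1,1) = 89.5813
  k=2: S(2,0) = 165.7250; S(2,1) = 109.9700; S(2,2) = 72.9727
  k=3: S(3,0) = 203.4439; S(3,1) = 134.9992; S(3,2) = 89.5813; S(3,3) = 59.4434
  k=4: S(4,0) = 249.7478; S(4,1) = 165.7250; S(4,2) = 109.9700; S(4,3) = 72.9727; S(4,4) = 48.4225
Terminal payoffs V(N, i) = max(S_T - K, 0):
  V(4,0) = 138.197765; V(4,1) = 54.174958; V(4,2) = 0.000000; V(4,3) = 0.000000; V(4,4) = 0.000000
Backward induction: V(k, i) = exp(-r*dt) * [p * V(k+1, i) + (1-p) * V(k+1, i+1)].
  V(3,0) = exp(-r*dt) * [p*138.197765 + (1-p)*54.174958] = 92.168403
  V(3,1) = exp(-r*dt) * [p*54.174958 + (1-p)*0.000000] = 24.662365
  V(3,2) = exp(-r*dt) * [p*0.000000 + (1-p)*0.000000] = 0.000000
  V(3,3) = exp(-r*dt) * [p*0.000000 + (1-p)*0.000000] = 0.000000
  V(2,0) = exp(-r*dt) * [p*92.168403 + (1-p)*24.662365] = 55.276642
  V(2,1) = exp(-r*dt) * [p*24.662365 + (1-p)*0.000000] = 11.227184
  V(2,2) = exp(-r*dt) * [p*0.000000 + (1-p)*0.000000] = 0.000000
  V(1,0) = exp(-r*dt) * [p*55.276642 + (1-p)*11.227184] = 31.226859
  V(1,1) = exp(-r*dt) * [p*11.227184 + (1-p)*0.000000] = 5.111013
  V(0,0) = exp(-r*dt) * [p*31.226859 + (1-p)*5.111013] = 16.975654

Answer: Price = V(0,0) = 16.9757


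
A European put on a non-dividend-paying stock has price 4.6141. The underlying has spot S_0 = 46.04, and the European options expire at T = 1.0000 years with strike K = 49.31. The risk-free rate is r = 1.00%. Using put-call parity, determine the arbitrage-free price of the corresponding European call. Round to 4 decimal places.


Put-call parity: C - P = S_0 * exp(-qT) - K * exp(-rT).
S_0 * exp(-qT) = 46.0400 * 1.00000000 = 46.04000000
K * exp(-rT) = 49.3100 * 0.99004983 = 48.81935730
C = P + S*exp(-qT) - K*exp(-rT)
C = 4.6141 + 46.04000000 - 48.81935730 = 1.8347

Answer: Call price = 1.8347


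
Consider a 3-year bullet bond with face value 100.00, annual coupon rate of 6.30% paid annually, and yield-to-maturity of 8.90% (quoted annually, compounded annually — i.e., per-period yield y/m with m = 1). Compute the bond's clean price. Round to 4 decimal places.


Answer: Price = 93.4069

Derivation:
Coupon per period c = face * coupon_rate / m = 6.300000
Periods per year m = 1; per-period yield y/m = 0.089000
Number of cashflows N = 3
Cashflows (t years, CF_t, discount factor 1/(1+y/m)^(m*t), PV):
  t = 1.0000: CF_t = 6.300000, DF = 0.918274, PV = 5.785124
  t = 2.0000: CF_t = 6.300000, DF = 0.843226, PV = 5.312327
  t = 3.0000: CF_t = 106.300000, DF = 0.774313, PV = 82.309436
Price P = sum_t PV_t = 93.406887


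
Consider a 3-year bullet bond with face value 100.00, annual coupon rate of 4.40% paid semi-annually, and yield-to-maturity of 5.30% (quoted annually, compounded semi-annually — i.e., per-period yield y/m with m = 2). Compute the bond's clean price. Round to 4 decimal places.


Coupon per period c = face * coupon_rate / m = 2.200000
Periods per year m = 2; per-period yield y/m = 0.026500
Number of cashflows N = 6
Cashflows (t years, CF_t, discount factor 1/(1+y/m)^(m*t), PV):
  t = 0.5000: CF_t = 2.200000, DF = 0.974184, PV = 2.143205
  t = 1.0000: CF_t = 2.200000, DF = 0.949035, PV = 2.087876
  t = 1.5000: CF_t = 2.200000, DF = 0.924535, PV = 2.033976
  t = 2.0000: CF_t = 2.200000, DF = 0.900667, PV = 1.981467
  t = 2.5000: CF_t = 2.200000, DF = 0.877415, PV = 1.930314
  t = 3.0000: CF_t = 102.200000, DF = 0.854764, PV = 87.356892
Price P = sum_t PV_t = 97.533730

Answer: Price = 97.5337


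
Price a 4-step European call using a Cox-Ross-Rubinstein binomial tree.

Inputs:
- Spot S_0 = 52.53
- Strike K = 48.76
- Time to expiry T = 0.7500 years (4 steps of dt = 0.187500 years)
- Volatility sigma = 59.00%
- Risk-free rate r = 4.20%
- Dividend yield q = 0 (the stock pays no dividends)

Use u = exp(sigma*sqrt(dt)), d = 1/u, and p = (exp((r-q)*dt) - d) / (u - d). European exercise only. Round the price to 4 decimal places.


Answer: Price = V(0,0) = 12.8707

Derivation:
dt = T/N = 0.187500
u = exp(sigma*sqrt(dt)) = 1.291078; d = 1/u = 0.774547
p = (exp((r-q)*dt) - d) / (u - d) = 0.451782
Discount per step: exp(-r*dt) = 0.992156
Stock lattice S(k, i) with i counting down-moves:
  k=0: S(0,0) = 52.5300
  k=1: S(1,0) = 67.8203; S(1,1) = 40.6869
  k=2: S(2,0) = 87.5613; S(2,1) = 52.5300; S(2,2) = 31.5139
  k=3: S(3,0) = 113.0485; S(3,1) = 67.8203; S(3,2) = 40.6869; S(3,3) = 24.4090
  k=4: S(4,0) = 145.9544; S(4,1) = 87.5613; S(4,2) = 52.5300; S(4,3) = 31.5139; S(4,4) = 18.9059
Terminal payoffs V(N, i) = max(S_T - K, 0):
  V(4,0) = 97.194424; V(4,1) = 38.801327; V(4,2) = 3.770000; V(4,3) = 0.000000; V(4,4) = 0.000000
Backward induction: V(k, i) = exp(-r*dt) * [p * V(k+1, i) + (1-p) * V(k+1, i+1)].
  V(3,0) = exp(-r*dt) * [p*97.194424 + (1-p)*38.801327] = 64.670976
  V(3,1) = exp(-r*dt) * [p*38.801327 + (1-p)*3.770000] = 19.442802
  V(3,2) = exp(-r*dt) * [p*3.770000 + (1-p)*0.000000] = 1.689858
  V(3,3) = exp(-r*dt) * [p*0.000000 + (1-p)*0.000000] = 0.000000
  V(2,0) = exp(-r*dt) * [p*64.670976 + (1-p)*19.442802] = 39.563280
  V(2,1) = exp(-r*dt) * [p*19.442802 + (1-p)*1.689858] = 9.634148
  V(2,2) = exp(-r*dt) * [p*1.689858 + (1-p)*0.000000] = 0.757458
  V(1,0) = exp(-r*dt) * [p*39.563280 + (1-p)*9.634148] = 22.973953
  V(1,1) = exp(-r*dt) * [p*9.634148 + (1-p)*0.757458] = 4.730387
  V(0,0) = exp(-r*dt) * [p*22.973953 + (1-p)*4.730387] = 12.870742


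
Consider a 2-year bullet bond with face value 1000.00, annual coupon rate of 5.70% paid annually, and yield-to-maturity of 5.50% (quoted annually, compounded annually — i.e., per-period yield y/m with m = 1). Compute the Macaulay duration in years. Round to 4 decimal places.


Answer: Macaulay duration = 1.9462 years

Derivation:
Coupon per period c = face * coupon_rate / m = 57.000000
Periods per year m = 1; per-period yield y/m = 0.055000
Number of cashflows N = 2
Cashflows (t years, CF_t, discount factor 1/(1+y/m)^(m*t), PV):
  t = 1.0000: CF_t = 57.000000, DF = 0.947867, PV = 54.028436
  t = 2.0000: CF_t = 1057.000000, DF = 0.898452, PV = 949.664203
Price P = sum_t PV_t = 1003.692639
Macaulay numerator sum_t t * PV_t:
  t * PV_t at t = 1.0000: 54.028436
  t * PV_t at t = 2.0000: 1899.328407
Macaulay duration D = (sum_t t * PV_t) / P = 1953.356843 / 1003.692639 = 1.946170


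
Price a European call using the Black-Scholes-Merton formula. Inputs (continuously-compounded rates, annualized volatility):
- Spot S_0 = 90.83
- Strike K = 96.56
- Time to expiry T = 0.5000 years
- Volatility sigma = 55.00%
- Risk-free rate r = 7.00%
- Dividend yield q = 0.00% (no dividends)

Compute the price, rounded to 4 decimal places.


Answer: Price = 13.0171

Derivation:
d1 = (ln(S/K) + (r - q + 0.5*sigma^2) * T) / (sigma * sqrt(T)) = 0.12715079
d2 = d1 - sigma * sqrt(T) = -0.26175794
exp(-rT) = 0.96560542; exp(-qT) = 1.00000000
C = S_0 * exp(-qT) * N(d1) - K * exp(-rT) * N(d2)
N(d1) = 0.55058947; N(d2) = 0.39675403
C = 90.8300 * 1.00000000 * 0.55058947 - 96.5600 * 0.96560542 * 0.39675403 = 13.0171


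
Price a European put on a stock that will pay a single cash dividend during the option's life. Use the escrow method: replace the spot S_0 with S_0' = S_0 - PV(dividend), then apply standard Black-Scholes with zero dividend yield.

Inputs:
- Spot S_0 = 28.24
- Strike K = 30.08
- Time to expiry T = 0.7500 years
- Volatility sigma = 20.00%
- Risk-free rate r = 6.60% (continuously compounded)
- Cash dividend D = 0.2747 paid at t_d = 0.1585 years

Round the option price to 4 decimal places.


PV(D) = D * exp(-r * t_d) = 0.2747 * 0.98959353 = 0.27184134
S_0' = S_0 - PV(D) = 28.2400 - 0.27184134 = 27.96815866
d1 = (ln(S_0'/K) + (r + sigma^2/2)*T) / (sigma*sqrt(T)) = -0.04788443
d2 = d1 - sigma*sqrt(T) = -0.22108951
exp(-rT) = 0.95170516
N(-d1) = 0.51909583; N(-d2) = 0.58748863
P = K * exp(-rT) * N(-d2) - S_0' * N(-d1) = 30.0800 * 0.95170516 * 0.58748863 - 27.96815866 * 0.51909583 = 2.3001

Answer: Price = 2.3001


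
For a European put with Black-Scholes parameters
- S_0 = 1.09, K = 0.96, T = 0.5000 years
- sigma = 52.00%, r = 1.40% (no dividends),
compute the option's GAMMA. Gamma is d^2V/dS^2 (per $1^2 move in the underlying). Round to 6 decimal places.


Answer: Gamma = 0.856483

Derivation:
d1 = 0.5482788785; d2 = 0.1805833523
phi(d1) = 0.3432681367; exp(-qT) = 1.0000000000; exp(-rT) = 0.9930244429
Gamma = exp(-qT) * phi(d1) / (S * sigma * sqrt(T)) = 1.0000000000 * 0.3432681367 / (1.0900 * 0.5200 * 0.7071067812) = 0.856483


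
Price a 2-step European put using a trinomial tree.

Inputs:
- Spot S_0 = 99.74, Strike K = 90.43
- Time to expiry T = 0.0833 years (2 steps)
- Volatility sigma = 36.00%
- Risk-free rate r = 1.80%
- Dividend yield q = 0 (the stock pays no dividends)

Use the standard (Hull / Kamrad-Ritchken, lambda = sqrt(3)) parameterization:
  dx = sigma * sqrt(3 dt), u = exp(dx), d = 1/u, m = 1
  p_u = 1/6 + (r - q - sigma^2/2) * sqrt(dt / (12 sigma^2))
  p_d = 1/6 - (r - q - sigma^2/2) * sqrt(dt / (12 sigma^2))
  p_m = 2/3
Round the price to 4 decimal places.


dt = T/N = 0.041650; dx = sigma*sqrt(3*dt) = 0.127254
u = exp(dx) = 1.135705; d = 1/u = 0.880510
p_u = 0.159008, p_m = 0.666667, p_d = 0.174325
Discount per step: exp(-r*dt) = 0.999251
Stock lattice S(k, j) with j the centered position index:
  k=0: S(0,+0) = 99.7400
  k=1: S(1,-1) = 87.8221; S(1,+0) = 99.7400; S(1,+1) = 113.2752
  k=2: S(2,-2) = 77.3282; S(2,-1) = 87.8221; S(2,+0) = 99.7400; S(2,+1) = 113.2752; S(2,+2) = 128.6473
Terminal payoffs V(N, j) = max(K - S_T, 0):
  V(2,-2) = 13.101756; V(2,-1) = 2.607912; V(2,+0) = 0.000000; V(2,+1) = 0.000000; V(2,+2) = 0.000000
Backward induction: V(k, j) = exp(-r*dt) * [p_u * V(k+1, j+1) + p_m * V(k+1, j) + p_d * V(k+1, j-1)]
  V(1,-1) = exp(-r*dt) * [p_u*0.000000 + p_m*2.607912 + p_d*13.101756] = 4.019563
  V(1,+0) = exp(-r*dt) * [p_u*0.000000 + p_m*0.000000 + p_d*2.607912] = 0.454285
  V(1,+1) = exp(-r*dt) * [p_u*0.000000 + p_m*0.000000 + p_d*0.000000] = 0.000000
  V(0,+0) = exp(-r*dt) * [p_u*0.000000 + p_m*0.454285 + p_d*4.019563] = 1.002817

Answer: Price = V(0,0) = 1.0028


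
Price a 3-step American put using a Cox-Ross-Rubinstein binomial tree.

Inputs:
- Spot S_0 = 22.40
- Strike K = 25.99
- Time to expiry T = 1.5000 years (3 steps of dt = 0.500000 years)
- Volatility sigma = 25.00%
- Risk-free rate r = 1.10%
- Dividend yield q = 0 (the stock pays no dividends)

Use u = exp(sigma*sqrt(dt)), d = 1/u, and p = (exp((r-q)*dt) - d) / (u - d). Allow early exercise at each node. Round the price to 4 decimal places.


Answer: Price = V(0,0) = 4.7304

Derivation:
dt = T/N = 0.500000
u = exp(sigma*sqrt(dt)) = 1.193365; d = 1/u = 0.837967
p = (exp((r-q)*dt) - d) / (u - d) = 0.471439
Discount per step: exp(-r*dt) = 0.994515
Stock lattice S(k, i) with i counting down-moves:
  k=0: S(0,0) = 22.4000
  k=1: S(1,0) = 26.7314; S(1,1) = 18.7705
  k=2: S(2,0) = 31.9003; S(2,1) = 22.4000; S(2,2) = 15.7290
  k=3: S(3,0) = 38.0686; S(3,1) = 26.7314; S(3,2) = 18.7705; S(3,3) = 13.1804
Terminal payoffs V(N, i) = max(K - S_T, 0):
  V(3,0) = 0.000000; V(3,1) = 0.000000; V(3,2) = 7.219542; V(3,3) = 12.809600
Backward induction: V(k, i) = exp(-r*dt) * [p * V(k+1, i) + (1-p) * V(k+1, i+1)]; then take max(V_cont, immediate exercise) for American.
  V(2,0) = exp(-r*dt) * [p*0.000000 + (1-p)*0.000000] = 0.000000; exercise = 0.000000; V(2,0) = max -> 0.000000
  V(2,1) = exp(-r*dt) * [p*0.000000 + (1-p)*7.219542] = 3.795039; exercise = 3.590000; V(2,1) = max -> 3.795039
  V(2,2) = exp(-r*dt) * [p*7.219542 + (1-p)*12.809600] = 10.118425; exercise = 10.260978; V(2,2) = max -> 10.260978
  V(1,0) = exp(-r*dt) * [p*0.000000 + (1-p)*3.795039] = 1.994908; exercise = 0.000000; V(1,0) = max -> 1.994908
  V(1,1) = exp(-r*dt) * [p*3.795039 + (1-p)*10.260978] = 7.173122; exercise = 7.219542; V(1,1) = max -> 7.219542
  V(0,0) = exp(-r*dt) * [p*1.994908 + (1-p)*7.219542] = 4.730358; exercise = 3.590000; V(0,0) = max -> 4.730358


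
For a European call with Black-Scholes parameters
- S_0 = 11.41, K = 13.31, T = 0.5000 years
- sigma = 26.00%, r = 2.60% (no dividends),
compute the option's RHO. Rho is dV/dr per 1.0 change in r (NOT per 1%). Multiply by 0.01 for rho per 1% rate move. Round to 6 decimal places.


d1 = -0.6751535424; d2 = -0.8590013056
phi(d1) = 0.3176342593; exp(-qT) = 1.0000000000; exp(-rT) = 0.9870841350
N(d2) = 0.1951698979
Rho = K*T*exp(-rT)*N(d2) = 13.3100 * 0.5000 * 0.9870841350 * 0.1951698979 = 1.282080

Answer: Rho = 1.282080


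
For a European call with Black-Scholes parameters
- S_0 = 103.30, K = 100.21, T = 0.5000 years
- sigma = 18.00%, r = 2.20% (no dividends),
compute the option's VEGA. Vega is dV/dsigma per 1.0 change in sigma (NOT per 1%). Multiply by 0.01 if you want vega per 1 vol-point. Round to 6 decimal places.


d1 = 0.3886682509; d2 = 0.2613890303
phi(d1) = 0.3699194359; exp(-qT) = 1.0000000000; exp(-rT) = 0.9890602788
Vega = S * exp(-qT) * phi(d1) * sqrt(T) = 103.3000 * 1.0000000000 * 0.3699194359 * 0.7071067812 = 27.020444

Answer: Vega = 27.020444


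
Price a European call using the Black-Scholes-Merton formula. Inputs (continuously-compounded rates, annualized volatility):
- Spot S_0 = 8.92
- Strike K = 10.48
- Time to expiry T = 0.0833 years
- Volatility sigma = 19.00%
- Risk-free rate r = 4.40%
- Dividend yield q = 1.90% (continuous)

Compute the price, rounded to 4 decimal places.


d1 = (ln(S/K) + (r - q + 0.5*sigma^2) * T) / (sigma * sqrt(T)) = -2.87371285
d2 = d1 - sigma * sqrt(T) = -2.92855015
exp(-rT) = 0.99634151; exp(-qT) = 0.99841855
C = S_0 * exp(-qT) * N(d1) - K * exp(-rT) * N(d2)
N(d1) = 0.00202839; N(d2) = 0.00170273
C = 8.9200 * 0.99841855 * 0.00202839 - 10.4800 * 0.99634151 * 0.00170273 = 0.0003

Answer: Price = 0.0003


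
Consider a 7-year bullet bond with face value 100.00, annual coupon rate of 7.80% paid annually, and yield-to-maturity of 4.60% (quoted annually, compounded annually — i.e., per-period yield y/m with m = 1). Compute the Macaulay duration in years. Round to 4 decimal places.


Answer: Macaulay duration = 5.7742 years

Derivation:
Coupon per period c = face * coupon_rate / m = 7.800000
Periods per year m = 1; per-period yield y/m = 0.046000
Number of cashflows N = 7
Cashflows (t years, CF_t, discount factor 1/(1+y/m)^(m*t), PV):
  t = 1.0000: CF_t = 7.800000, DF = 0.956023, PV = 7.456979
  t = 2.0000: CF_t = 7.800000, DF = 0.913980, PV = 7.129043
  t = 3.0000: CF_t = 7.800000, DF = 0.873786, PV = 6.815529
  t = 4.0000: CF_t = 7.800000, DF = 0.835359, PV = 6.515802
  t = 5.0000: CF_t = 7.800000, DF = 0.798623, PV = 6.229256
  t = 6.0000: CF_t = 7.800000, DF = 0.763501, PV = 5.955312
  t = 7.0000: CF_t = 107.800000, DF = 0.729925, PV = 78.685910
Price P = sum_t PV_t = 118.787830
Macaulay numerator sum_t t * PV_t:
  t * PV_t at t = 1.0000: 7.456979
  t * PV_t at t = 2.0000: 14.258086
  t * PV_t at t = 3.0000: 20.446586
  t * PV_t at t = 4.0000: 26.063207
  t * PV_t at t = 5.0000: 31.146280
  t * PV_t at t = 6.0000: 35.731870
  t * PV_t at t = 7.0000: 550.801367
Macaulay duration D = (sum_t t * PV_t) / P = 685.904375 / 118.787830 = 5.774197


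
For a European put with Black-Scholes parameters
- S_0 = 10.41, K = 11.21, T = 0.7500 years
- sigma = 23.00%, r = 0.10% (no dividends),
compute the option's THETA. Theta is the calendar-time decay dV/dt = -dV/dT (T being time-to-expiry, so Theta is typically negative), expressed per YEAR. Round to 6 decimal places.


d1 = -0.2683516744; d2 = -0.4675375173
phi(d1) = 0.3848333699; exp(-qT) = 1.0000000000; exp(-rT) = 0.9992502812
Theta = -S*exp(-qT)*phi(d1)*sigma/(2*sqrt(T)) + r*K*exp(-rT)*N(-d2) - q*S*exp(-qT)*N(-d1)
N(-d1) = 0.6057856831; N(-d2) = 0.6799423217; sqrt(T) = 0.8660254038
Term 1 = -10.4100 * 1.0000000000 * 0.3848333699 * 0.2300 / (2 * 0.8660254038) = -0.5319743125
Term 2 = 0.0010 * 11.2100 * 0.9992502812 * 0.6799423217 = 0.0076164390
Term 3 = 0 (no dividend yield, q = 0)
Theta = -0.5319743125 + (0.0076164390) + (0.0000000000) = -0.524358

Answer: Theta = -0.524358


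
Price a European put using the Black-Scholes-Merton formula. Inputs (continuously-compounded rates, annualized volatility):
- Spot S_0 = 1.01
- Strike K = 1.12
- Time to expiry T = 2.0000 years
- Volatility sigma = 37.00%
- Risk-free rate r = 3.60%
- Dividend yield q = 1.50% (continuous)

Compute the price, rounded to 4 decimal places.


Answer: Price = 0.2411

Derivation:
d1 = (ln(S/K) + (r - q + 0.5*sigma^2) * T) / (sigma * sqrt(T)) = 0.14432937
d2 = d1 - sigma * sqrt(T) = -0.37892965
exp(-rT) = 0.93053090; exp(-qT) = 0.97044553
P = K * exp(-rT) * N(-d2) - S_0 * exp(-qT) * N(-d1)
N(-d1) = 0.44262019; N(-d2) = 0.64762995
P = 1.1200 * 0.93053090 * 0.64762995 - 1.0100 * 0.97044553 * 0.44262019 = 0.2411


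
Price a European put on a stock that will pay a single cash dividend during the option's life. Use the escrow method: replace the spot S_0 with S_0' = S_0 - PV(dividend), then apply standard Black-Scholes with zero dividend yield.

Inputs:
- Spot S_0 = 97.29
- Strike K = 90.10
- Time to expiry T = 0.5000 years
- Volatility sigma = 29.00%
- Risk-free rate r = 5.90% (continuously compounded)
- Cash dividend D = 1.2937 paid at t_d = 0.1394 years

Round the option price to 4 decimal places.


PV(D) = D * exp(-r * t_d) = 1.2937 * 0.99180913 = 1.28310347
S_0' = S_0 - PV(D) = 97.2900 - 1.28310347 = 96.00689653
d1 = (ln(S_0'/K) + (r + sigma^2/2)*T) / (sigma*sqrt(T)) = 0.55605348
d2 = d1 - sigma*sqrt(T) = 0.35099251
exp(-rT) = 0.97093088
N(-d1) = 0.28908715; N(-d2) = 0.36279698
P = K * exp(-rT) * N(-d2) - S_0' * N(-d1) = 90.1000 * 0.97093088 * 0.36279698 - 96.00689653 * 0.28908715 = 3.9834

Answer: Price = 3.9834


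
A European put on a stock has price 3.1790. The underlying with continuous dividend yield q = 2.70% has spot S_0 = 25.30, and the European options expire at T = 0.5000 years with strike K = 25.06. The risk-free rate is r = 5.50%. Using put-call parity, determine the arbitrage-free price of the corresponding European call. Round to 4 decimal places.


Answer: Call price = 3.7595

Derivation:
Put-call parity: C - P = S_0 * exp(-qT) - K * exp(-rT).
S_0 * exp(-qT) = 25.3000 * 0.98659072 = 24.96074512
K * exp(-rT) = 25.0600 * 0.97287468 = 24.38023954
C = P + S*exp(-qT) - K*exp(-rT)
C = 3.1790 + 24.96074512 - 24.38023954 = 3.7595


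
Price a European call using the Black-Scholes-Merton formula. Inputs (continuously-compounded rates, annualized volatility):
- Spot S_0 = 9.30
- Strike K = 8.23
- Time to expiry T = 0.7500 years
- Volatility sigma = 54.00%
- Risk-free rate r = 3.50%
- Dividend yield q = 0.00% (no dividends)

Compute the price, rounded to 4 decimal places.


d1 = (ln(S/K) + (r - q + 0.5*sigma^2) * T) / (sigma * sqrt(T)) = 0.55132329
d2 = d1 - sigma * sqrt(T) = 0.08366957
exp(-rT) = 0.97409154; exp(-qT) = 1.00000000
C = S_0 * exp(-qT) * N(d1) - K * exp(-rT) * N(d2)
N(d1) = 0.70929396; N(d2) = 0.53334042
C = 9.3000 * 1.00000000 * 0.70929396 - 8.2300 * 0.97409154 * 0.53334042 = 2.3208

Answer: Price = 2.3208


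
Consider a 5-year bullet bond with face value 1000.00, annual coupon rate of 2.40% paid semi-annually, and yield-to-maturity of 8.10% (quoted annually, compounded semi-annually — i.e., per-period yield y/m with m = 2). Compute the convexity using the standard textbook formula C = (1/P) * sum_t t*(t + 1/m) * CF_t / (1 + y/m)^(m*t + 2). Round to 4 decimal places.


Answer: Convexity = 23.3647

Derivation:
Coupon per period c = face * coupon_rate / m = 12.000000
Periods per year m = 2; per-period yield y/m = 0.040500
Number of cashflows N = 10
Cashflows (t years, CF_t, discount factor 1/(1+y/m)^(m*t), PV):
  t = 0.5000: CF_t = 12.000000, DF = 0.961076, PV = 11.532917
  t = 1.0000: CF_t = 12.000000, DF = 0.923668, PV = 11.084014
  t = 1.5000: CF_t = 12.000000, DF = 0.887715, PV = 10.652585
  t = 2.0000: CF_t = 12.000000, DF = 0.853162, PV = 10.237948
  t = 2.5000: CF_t = 12.000000, DF = 0.819954, PV = 9.839450
  t = 3.0000: CF_t = 12.000000, DF = 0.788039, PV = 9.456463
  t = 3.5000: CF_t = 12.000000, DF = 0.757365, PV = 9.088384
  t = 4.0000: CF_t = 12.000000, DF = 0.727886, PV = 8.734631
  t = 4.5000: CF_t = 12.000000, DF = 0.699554, PV = 8.394648
  t = 5.0000: CF_t = 1012.000000, DF = 0.672325, PV = 680.392734
Price P = sum_t PV_t = 769.413773
Convexity numerator sum_t t*(t + 1/m) * CF_t / (1+y/m)^(m*t + 2):
  t = 0.5000: term = 5.326292
  t = 1.0000: term = 15.356922
  t = 1.5000: term = 29.518350
  t = 2.0000: term = 47.282316
  t = 2.5000: term = 68.162878
  t = 3.0000: term = 91.713627
  t = 3.5000: term = 117.525071
  t = 4.0000: term = 145.222165
  t = 4.5000: term = 174.461995
  t = 5.0000: term = 17282.564714
Convexity = (1/P) * sum = 17977.134329 / 769.413773 = 23.364716


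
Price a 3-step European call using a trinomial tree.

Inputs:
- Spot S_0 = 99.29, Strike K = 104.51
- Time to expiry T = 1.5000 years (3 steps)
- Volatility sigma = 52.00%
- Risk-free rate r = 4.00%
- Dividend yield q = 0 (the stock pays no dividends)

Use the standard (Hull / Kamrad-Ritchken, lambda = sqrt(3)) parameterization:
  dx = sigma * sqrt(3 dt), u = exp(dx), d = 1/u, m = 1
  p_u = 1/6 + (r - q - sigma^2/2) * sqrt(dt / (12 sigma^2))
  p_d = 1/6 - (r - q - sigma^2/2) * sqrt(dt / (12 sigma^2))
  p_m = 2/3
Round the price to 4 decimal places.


dt = T/N = 0.500000; dx = sigma*sqrt(3*dt) = 0.636867
u = exp(dx) = 1.890549; d = 1/u = 0.528947
p_u = 0.129296, p_m = 0.666667, p_d = 0.204037
Discount per step: exp(-r*dt) = 0.980199
Stock lattice S(k, j) with j the centered position index:
  k=0: S(0,+0) = 99.2900
  k=1: S(1,-1) = 52.5191; S(1,+0) = 99.2900; S(1,+1) = 187.7126
  k=2: S(2,-2) = 27.7798; S(2,-1) = 52.5191; S(2,+0) = 99.2900; S(2,+1) = 187.7126; S(2,+2) = 354.8799
  k=3: S(3,-3) = 14.6941; S(3,-2) = 27.7798; S(3,-1) = 52.5191; S(3,+0) = 99.2900; S(3,+1) = 187.7126; S(3,+2) = 354.8799; S(3,+3) = 670.9180
Terminal payoffs V(N, j) = max(S_T - K, 0):
  V(3,-3) = 0.000000; V(3,-2) = 0.000000; V(3,-1) = 0.000000; V(3,+0) = 0.000000; V(3,+1) = 83.202623; V(3,+2) = 250.369937; V(3,+3) = 566.407957
Backward induction: V(k, j) = exp(-r*dt) * [p_u * V(k+1, j+1) + p_m * V(k+1, j) + p_d * V(k+1, j-1)]
  V(2,-2) = exp(-r*dt) * [p_u*0.000000 + p_m*0.000000 + p_d*0.000000] = 0.000000
  V(2,-1) = exp(-r*dt) * [p_u*0.000000 + p_m*0.000000 + p_d*0.000000] = 0.000000
  V(2,+0) = exp(-r*dt) * [p_u*83.202623 + p_m*0.000000 + p_d*0.000000] = 10.544768
  V(2,+1) = exp(-r*dt) * [p_u*250.369937 + p_m*83.202623 + p_d*0.000000] = 86.100954
  V(2,+2) = exp(-r*dt) * [p_u*566.407957 + p_m*250.369937 + p_d*83.202623] = 252.032736
  V(1,-1) = exp(-r*dt) * [p_u*10.544768 + p_m*0.000000 + p_d*0.000000] = 1.336402
  V(1,+0) = exp(-r*dt) * [p_u*86.100954 + p_m*10.544768 + p_d*0.000000] = 17.802737
  V(1,+1) = exp(-r*dt) * [p_u*252.032736 + p_m*86.100954 + p_d*10.544768] = 90.314571
  V(0,+0) = exp(-r*dt) * [p_u*90.314571 + p_m*17.802737 + p_d*1.336402] = 23.346864

Answer: Price = V(0,0) = 23.3469


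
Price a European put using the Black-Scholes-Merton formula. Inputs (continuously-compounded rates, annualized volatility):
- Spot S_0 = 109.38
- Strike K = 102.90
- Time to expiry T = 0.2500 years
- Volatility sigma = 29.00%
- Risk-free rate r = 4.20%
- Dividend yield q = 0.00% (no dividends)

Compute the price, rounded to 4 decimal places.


d1 = (ln(S/K) + (r - q + 0.5*sigma^2) * T) / (sigma * sqrt(T)) = 0.56608907
d2 = d1 - sigma * sqrt(T) = 0.42108907
exp(-rT) = 0.98955493; exp(-qT) = 1.00000000
P = K * exp(-rT) * N(-d2) - S_0 * exp(-qT) * N(-d1)
N(-d1) = 0.28566662; N(-d2) = 0.33684502
P = 102.9000 * 0.98955493 * 0.33684502 - 109.3800 * 1.00000000 * 0.28566662 = 3.0531

Answer: Price = 3.0531


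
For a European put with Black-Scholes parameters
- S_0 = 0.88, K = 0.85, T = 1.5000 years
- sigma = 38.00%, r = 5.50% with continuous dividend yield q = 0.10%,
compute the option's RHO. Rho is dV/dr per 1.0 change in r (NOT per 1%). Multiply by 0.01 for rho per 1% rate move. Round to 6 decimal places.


d1 = 0.4812722165; d2 = 0.0158691654
phi(d1) = 0.3553151963; exp(-qT) = 0.9985011244; exp(-rT) = 0.9208114379
N(-d2) = 0.4936693847
Rho = -K*T*exp(-rT)*N(-d2) = -0.8500 * 1.5000 * 0.9208114379 * 0.4936693847 = -0.579585

Answer: Rho = -0.579585


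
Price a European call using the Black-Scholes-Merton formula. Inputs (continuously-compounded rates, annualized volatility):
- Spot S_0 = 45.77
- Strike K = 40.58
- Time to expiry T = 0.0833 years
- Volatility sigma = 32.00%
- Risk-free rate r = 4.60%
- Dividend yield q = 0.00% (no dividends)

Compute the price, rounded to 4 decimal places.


d1 = (ln(S/K) + (r - q + 0.5*sigma^2) * T) / (sigma * sqrt(T)) = 1.39079326
d2 = d1 - sigma * sqrt(T) = 1.29843569
exp(-rT) = 0.99617553; exp(-qT) = 1.00000000
C = S_0 * exp(-qT) * N(d1) - K * exp(-rT) * N(d2)
N(d1) = 0.91785594; N(d2) = 0.90293117
C = 45.7700 * 1.00000000 * 0.91785594 - 40.5800 * 0.99617553 * 0.90293117 = 5.5095

Answer: Price = 5.5095


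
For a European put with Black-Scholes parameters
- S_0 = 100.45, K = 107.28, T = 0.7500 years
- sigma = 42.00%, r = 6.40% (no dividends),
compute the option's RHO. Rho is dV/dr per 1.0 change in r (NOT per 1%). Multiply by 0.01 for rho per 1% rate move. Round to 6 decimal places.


d1 = 0.1329771073; d2 = -0.2307535623
phi(d1) = 0.3954305970; exp(-qT) = 1.0000000000; exp(-rT) = 0.9531337871
N(-d2) = 0.5912468702
Rho = -K*T*exp(-rT)*N(-d2) = -107.2800 * 0.7500 * 0.9531337871 * 0.5912468702 = -45.342217

Answer: Rho = -45.342217


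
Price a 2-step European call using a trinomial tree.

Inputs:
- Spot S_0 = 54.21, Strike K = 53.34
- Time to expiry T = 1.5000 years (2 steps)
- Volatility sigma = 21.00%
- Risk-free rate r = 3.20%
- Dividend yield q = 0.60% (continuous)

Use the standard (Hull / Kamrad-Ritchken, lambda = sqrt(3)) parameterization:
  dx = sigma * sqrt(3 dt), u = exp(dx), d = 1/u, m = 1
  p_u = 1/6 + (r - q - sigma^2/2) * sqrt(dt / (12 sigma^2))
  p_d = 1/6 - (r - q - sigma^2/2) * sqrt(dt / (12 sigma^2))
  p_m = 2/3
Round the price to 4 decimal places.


Answer: Price = V(0,0) = 6.3314

Derivation:
dt = T/N = 0.750000; dx = sigma*sqrt(3*dt) = 0.315000
u = exp(dx) = 1.370259; d = 1/u = 0.729789
p_u = 0.171369, p_m = 0.666667, p_d = 0.161964
Discount per step: exp(-r*dt) = 0.976286
Stock lattice S(k, j) with j the centered position index:
  k=0: S(0,+0) = 54.2100
  k=1: S(1,-1) = 39.5619; S(1,+0) = 54.2100; S(1,+1) = 74.2818
  k=2: S(2,-2) = 28.8718; S(2,-1) = 39.5619; S(2,+0) = 54.2100; S(2,+1) = 74.2818; S(2,+2) = 101.7853
Terminal payoffs V(N, j) = max(S_T - K, 0):
  V(2,-2) = 0.000000; V(2,-1) = 0.000000; V(2,+0) = 0.870000; V(2,+1) = 20.941757; V(2,+2) = 48.445270
Backward induction: V(k, j) = exp(-r*dt) * [p_u * V(k+1, j+1) + p_m * V(k+1, j) + p_d * V(k+1, j-1)]
  V(1,-1) = exp(-r*dt) * [p_u*0.870000 + p_m*0.000000 + p_d*0.000000] = 0.145555
  V(1,+0) = exp(-r*dt) * [p_u*20.941757 + p_m*0.870000 + p_d*0.000000] = 4.069910
  V(1,+1) = exp(-r*dt) * [p_u*48.445270 + p_m*20.941757 + p_d*0.870000] = 21.872803
  V(0,+0) = exp(-r*dt) * [p_u*21.872803 + p_m*4.069910 + p_d*0.145555] = 6.331378


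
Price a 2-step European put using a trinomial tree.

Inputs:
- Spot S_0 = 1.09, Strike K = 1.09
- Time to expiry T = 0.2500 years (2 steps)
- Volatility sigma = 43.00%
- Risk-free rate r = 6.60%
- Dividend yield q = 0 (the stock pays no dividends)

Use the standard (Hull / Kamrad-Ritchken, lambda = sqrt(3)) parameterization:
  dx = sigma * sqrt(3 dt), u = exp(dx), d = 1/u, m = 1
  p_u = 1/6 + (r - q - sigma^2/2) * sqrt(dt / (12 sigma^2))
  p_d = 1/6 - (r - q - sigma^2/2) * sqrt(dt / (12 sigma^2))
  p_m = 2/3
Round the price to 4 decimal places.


dt = T/N = 0.125000; dx = sigma*sqrt(3*dt) = 0.263320
u = exp(dx) = 1.301243; d = 1/u = 0.768496
p_u = 0.160389, p_m = 0.666667, p_d = 0.172945
Discount per step: exp(-r*dt) = 0.991784
Stock lattice S(k, j) with j the centered position index:
  k=0: S(0,+0) = 1.0900
  k=1: S(1,-1) = 0.8377; S(1,+0) = 1.0900; S(1,+1) = 1.4184
  k=2: S(2,-2) = 0.6437; S(2,-1) = 0.8377; S(2,+0) = 1.0900; S(2,+1) = 1.4184; S(2,+2) = 1.8456
Terminal payoffs V(N, j) = max(K - S_T, 0):
  V(2,-2) = 0.446261; V(2,-1) = 0.252340; V(2,+0) = 0.000000; V(2,+1) = 0.000000; V(2,+2) = 0.000000
Backward induction: V(k, j) = exp(-r*dt) * [p_u * V(k+1, j+1) + p_m * V(k+1, j) + p_d * V(k+1, j-1)]
  V(1,-1) = exp(-r*dt) * [p_u*0.000000 + p_m*0.252340 + p_d*0.446261] = 0.243389
  V(1,+0) = exp(-r*dt) * [p_u*0.000000 + p_m*0.000000 + p_d*0.252340] = 0.043282
  V(1,+1) = exp(-r*dt) * [p_u*0.000000 + p_m*0.000000 + p_d*0.000000] = 0.000000
  V(0,+0) = exp(-r*dt) * [p_u*0.000000 + p_m*0.043282 + p_d*0.243389] = 0.070365

Answer: Price = V(0,0) = 0.0704


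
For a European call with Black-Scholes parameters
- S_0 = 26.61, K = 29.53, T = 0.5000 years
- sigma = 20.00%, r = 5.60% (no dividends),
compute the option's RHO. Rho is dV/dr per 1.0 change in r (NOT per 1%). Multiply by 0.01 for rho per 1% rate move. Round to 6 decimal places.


d1 = -0.4675362514; d2 = -0.6089576077
phi(d1) = 0.3576381327; exp(-qT) = 1.0000000000; exp(-rT) = 0.9723883668
N(d2) = 0.2712762692
Rho = K*T*exp(-rT)*N(d2) = 29.5300 * 0.5000 * 0.9723883668 * 0.2712762692 = 3.894799

Answer: Rho = 3.894799


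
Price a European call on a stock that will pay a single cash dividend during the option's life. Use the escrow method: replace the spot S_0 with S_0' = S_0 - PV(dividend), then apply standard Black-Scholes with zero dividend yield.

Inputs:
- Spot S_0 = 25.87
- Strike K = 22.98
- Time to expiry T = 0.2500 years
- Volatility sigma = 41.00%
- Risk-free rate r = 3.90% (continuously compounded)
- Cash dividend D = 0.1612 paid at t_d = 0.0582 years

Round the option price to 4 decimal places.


Answer: Price = 3.7930

Derivation:
PV(D) = D * exp(-r * t_d) = 0.1612 * 0.99773277 = 0.16083452
S_0' = S_0 - PV(D) = 25.8700 - 0.16083452 = 25.70916548
d1 = (ln(S_0'/K) + (r + sigma^2/2)*T) / (sigma*sqrt(T)) = 0.69749165
d2 = d1 - sigma*sqrt(T) = 0.49249165
exp(-rT) = 0.99029738
N(d1) = 0.75725242; N(d2) = 0.68881409
C = S_0' * N(d1) - K * exp(-rT) * N(d2) = 25.70916548 * 0.75725242 - 22.9800 * 0.99029738 * 0.68881409 = 3.7930


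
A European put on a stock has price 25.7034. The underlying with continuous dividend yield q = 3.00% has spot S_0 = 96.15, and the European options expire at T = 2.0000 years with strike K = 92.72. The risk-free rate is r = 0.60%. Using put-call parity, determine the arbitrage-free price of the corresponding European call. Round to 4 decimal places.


Answer: Call price = 24.6401

Derivation:
Put-call parity: C - P = S_0 * exp(-qT) - K * exp(-rT).
S_0 * exp(-qT) = 96.1500 * 0.94176453 = 90.55065990
K * exp(-rT) = 92.7200 * 0.98807171 = 91.61400922
C = P + S*exp(-qT) - K*exp(-rT)
C = 25.7034 + 90.55065990 - 91.61400922 = 24.6401


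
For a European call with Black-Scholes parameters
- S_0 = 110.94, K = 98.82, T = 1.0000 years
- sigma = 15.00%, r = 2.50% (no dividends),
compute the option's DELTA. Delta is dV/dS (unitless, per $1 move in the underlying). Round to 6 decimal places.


Answer: Delta = 0.844453

Derivation:
d1 = 1.0129300081; d2 = 0.8629300081
phi(d1) = 0.2388422149; exp(-qT) = 1.0000000000; exp(-rT) = 0.9753099120
N(d1) = 0.8444532031
Delta = exp(-qT) * N(d1) = 1.0000000000 * 0.8444532031 = 0.844453


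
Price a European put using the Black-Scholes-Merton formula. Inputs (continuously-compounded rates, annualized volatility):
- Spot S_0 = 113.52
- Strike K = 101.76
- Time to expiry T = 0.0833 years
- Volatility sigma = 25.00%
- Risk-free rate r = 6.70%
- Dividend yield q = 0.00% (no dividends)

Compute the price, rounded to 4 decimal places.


Answer: Price = 0.1826

Derivation:
d1 = (ln(S/K) + (r - q + 0.5*sigma^2) * T) / (sigma * sqrt(T)) = 1.62909320
d2 = d1 - sigma * sqrt(T) = 1.55693885
exp(-rT) = 0.99443445; exp(-qT) = 1.00000000
P = K * exp(-rT) * N(-d2) - S_0 * exp(-qT) * N(-d1)
N(-d1) = 0.05164665; N(-d2) = 0.05974250
P = 101.7600 * 0.99443445 * 0.05974250 - 113.5200 * 1.00000000 * 0.05164665 = 0.1826


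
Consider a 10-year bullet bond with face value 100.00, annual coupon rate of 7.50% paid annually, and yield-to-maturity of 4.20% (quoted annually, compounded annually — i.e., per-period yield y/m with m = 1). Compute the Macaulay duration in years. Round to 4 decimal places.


Coupon per period c = face * coupon_rate / m = 7.500000
Periods per year m = 1; per-period yield y/m = 0.042000
Number of cashflows N = 10
Cashflows (t years, CF_t, discount factor 1/(1+y/m)^(m*t), PV):
  t = 1.0000: CF_t = 7.500000, DF = 0.959693, PV = 7.197697
  t = 2.0000: CF_t = 7.500000, DF = 0.921010, PV = 6.907578
  t = 3.0000: CF_t = 7.500000, DF = 0.883887, PV = 6.629154
  t = 4.0000: CF_t = 7.500000, DF = 0.848260, PV = 6.361952
  t = 5.0000: CF_t = 7.500000, DF = 0.814069, PV = 6.105520
  t = 6.0000: CF_t = 7.500000, DF = 0.781257, PV = 5.859424
  t = 7.0000: CF_t = 7.500000, DF = 0.749766, PV = 5.623248
  t = 8.0000: CF_t = 7.500000, DF = 0.719545, PV = 5.396591
  t = 9.0000: CF_t = 7.500000, DF = 0.690543, PV = 5.179070
  t = 10.0000: CF_t = 107.500000, DF = 0.662709, PV = 71.241208
Price P = sum_t PV_t = 126.501443
Macaulay numerator sum_t t * PV_t:
  t * PV_t at t = 1.0000: 7.197697
  t * PV_t at t = 2.0000: 13.815157
  t * PV_t at t = 3.0000: 19.887462
  t * PV_t at t = 4.0000: 25.447808
  t * PV_t at t = 5.0000: 30.527601
  t * PV_t at t = 6.0000: 35.156546
  t * PV_t at t = 7.0000: 39.362735
  t * PV_t at t = 8.0000: 43.172729
  t * PV_t at t = 9.0000: 46.611631
  t * PV_t at t = 10.0000: 712.412079
Macaulay duration D = (sum_t t * PV_t) / P = 973.591445 / 126.501443 = 7.696287

Answer: Macaulay duration = 7.6963 years


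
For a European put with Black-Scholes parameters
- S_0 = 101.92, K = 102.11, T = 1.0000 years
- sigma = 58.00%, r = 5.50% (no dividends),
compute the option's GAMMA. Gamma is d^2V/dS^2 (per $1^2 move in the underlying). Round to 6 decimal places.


Answer: Gamma = 0.006275

Derivation:
d1 = 0.3816164280; d2 = -0.1983835720
phi(d1) = 0.3709254862; exp(-qT) = 1.0000000000; exp(-rT) = 0.9464851480
Gamma = exp(-qT) * phi(d1) / (S * sigma * sqrt(T)) = 1.0000000000 * 0.3709254862 / (101.9200 * 0.5800 * 1.0000000000) = 0.006275


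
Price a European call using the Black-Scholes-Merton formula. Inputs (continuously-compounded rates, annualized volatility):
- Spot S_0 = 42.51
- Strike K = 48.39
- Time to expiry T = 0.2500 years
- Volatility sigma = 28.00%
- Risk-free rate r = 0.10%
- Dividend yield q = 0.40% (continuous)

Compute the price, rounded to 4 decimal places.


d1 = (ln(S/K) + (r - q + 0.5*sigma^2) * T) / (sigma * sqrt(T)) = -0.86074170
d2 = d1 - sigma * sqrt(T) = -1.00074170
exp(-rT) = 0.99975003; exp(-qT) = 0.99900050
C = S_0 * exp(-qT) * N(d1) - K * exp(-rT) * N(d2)
N(d1) = 0.19469016; N(d2) = 0.15847585
C = 42.5100 * 0.99900050 * 0.19469016 - 48.3900 * 0.99975003 * 0.15847585 = 0.6013

Answer: Price = 0.6013


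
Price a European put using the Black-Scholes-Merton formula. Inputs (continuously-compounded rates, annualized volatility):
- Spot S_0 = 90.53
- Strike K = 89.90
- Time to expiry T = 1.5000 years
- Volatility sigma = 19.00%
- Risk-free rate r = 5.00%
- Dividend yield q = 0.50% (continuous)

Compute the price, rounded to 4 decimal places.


Answer: Price = 5.2048

Derivation:
d1 = (ln(S/K) + (r - q + 0.5*sigma^2) * T) / (sigma * sqrt(T)) = 0.43643180
d2 = d1 - sigma * sqrt(T) = 0.20373028
exp(-rT) = 0.92774349; exp(-qT) = 0.99252805
P = K * exp(-rT) * N(-d2) - S_0 * exp(-qT) * N(-d1)
N(-d1) = 0.33126173; N(-d2) = 0.41928214
P = 89.9000 * 0.92774349 * 0.41928214 - 90.5300 * 0.99252805 * 0.33126173 = 5.2048
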